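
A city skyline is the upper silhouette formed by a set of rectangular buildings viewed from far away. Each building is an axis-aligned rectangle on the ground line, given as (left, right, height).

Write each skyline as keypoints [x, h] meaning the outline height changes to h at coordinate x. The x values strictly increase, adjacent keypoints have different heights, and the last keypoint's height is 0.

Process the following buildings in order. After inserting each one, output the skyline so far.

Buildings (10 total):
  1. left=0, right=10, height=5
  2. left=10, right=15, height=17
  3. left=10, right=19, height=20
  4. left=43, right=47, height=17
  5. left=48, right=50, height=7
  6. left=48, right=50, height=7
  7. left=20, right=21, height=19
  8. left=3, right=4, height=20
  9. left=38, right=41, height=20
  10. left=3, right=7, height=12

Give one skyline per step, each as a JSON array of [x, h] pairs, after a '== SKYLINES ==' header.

== SKYLINES ==
[[0,5],[10,0]]
[[0,5],[10,17],[15,0]]
[[0,5],[10,20],[19,0]]
[[0,5],[10,20],[19,0],[43,17],[47,0]]
[[0,5],[10,20],[19,0],[43,17],[47,0],[48,7],[50,0]]
[[0,5],[10,20],[19,0],[43,17],[47,0],[48,7],[50,0]]
[[0,5],[10,20],[19,0],[20,19],[21,0],[43,17],[47,0],[48,7],[50,0]]
[[0,5],[3,20],[4,5],[10,20],[19,0],[20,19],[21,0],[43,17],[47,0],[48,7],[50,0]]
[[0,5],[3,20],[4,5],[10,20],[19,0],[20,19],[21,0],[38,20],[41,0],[43,17],[47,0],[48,7],[50,0]]
[[0,5],[3,20],[4,12],[7,5],[10,20],[19,0],[20,19],[21,0],[38,20],[41,0],[43,17],[47,0],[48,7],[50,0]]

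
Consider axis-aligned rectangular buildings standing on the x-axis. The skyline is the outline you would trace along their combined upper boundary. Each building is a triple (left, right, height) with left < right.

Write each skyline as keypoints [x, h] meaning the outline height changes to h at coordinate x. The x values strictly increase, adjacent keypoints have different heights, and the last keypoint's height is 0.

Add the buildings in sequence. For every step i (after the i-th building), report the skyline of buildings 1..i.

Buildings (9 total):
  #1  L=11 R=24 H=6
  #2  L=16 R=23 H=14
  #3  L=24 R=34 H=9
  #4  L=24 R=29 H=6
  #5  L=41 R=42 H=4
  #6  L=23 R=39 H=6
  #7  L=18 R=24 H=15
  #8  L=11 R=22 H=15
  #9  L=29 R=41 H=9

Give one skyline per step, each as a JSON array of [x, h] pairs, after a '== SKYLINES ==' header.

== SKYLINES ==
[[11,6],[24,0]]
[[11,6],[16,14],[23,6],[24,0]]
[[11,6],[16,14],[23,6],[24,9],[34,0]]
[[11,6],[16,14],[23,6],[24,9],[34,0]]
[[11,6],[16,14],[23,6],[24,9],[34,0],[41,4],[42,0]]
[[11,6],[16,14],[23,6],[24,9],[34,6],[39,0],[41,4],[42,0]]
[[11,6],[16,14],[18,15],[24,9],[34,6],[39,0],[41,4],[42,0]]
[[11,15],[24,9],[34,6],[39,0],[41,4],[42,0]]
[[11,15],[24,9],[41,4],[42,0]]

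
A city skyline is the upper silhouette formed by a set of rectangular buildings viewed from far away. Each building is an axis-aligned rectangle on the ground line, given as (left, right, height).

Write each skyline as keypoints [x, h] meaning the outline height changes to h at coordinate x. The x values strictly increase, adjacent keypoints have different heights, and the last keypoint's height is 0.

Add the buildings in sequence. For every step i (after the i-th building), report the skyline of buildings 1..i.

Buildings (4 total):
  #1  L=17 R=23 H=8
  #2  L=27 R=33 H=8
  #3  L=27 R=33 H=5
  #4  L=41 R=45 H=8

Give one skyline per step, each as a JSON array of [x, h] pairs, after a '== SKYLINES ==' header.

== SKYLINES ==
[[17,8],[23,0]]
[[17,8],[23,0],[27,8],[33,0]]
[[17,8],[23,0],[27,8],[33,0]]
[[17,8],[23,0],[27,8],[33,0],[41,8],[45,0]]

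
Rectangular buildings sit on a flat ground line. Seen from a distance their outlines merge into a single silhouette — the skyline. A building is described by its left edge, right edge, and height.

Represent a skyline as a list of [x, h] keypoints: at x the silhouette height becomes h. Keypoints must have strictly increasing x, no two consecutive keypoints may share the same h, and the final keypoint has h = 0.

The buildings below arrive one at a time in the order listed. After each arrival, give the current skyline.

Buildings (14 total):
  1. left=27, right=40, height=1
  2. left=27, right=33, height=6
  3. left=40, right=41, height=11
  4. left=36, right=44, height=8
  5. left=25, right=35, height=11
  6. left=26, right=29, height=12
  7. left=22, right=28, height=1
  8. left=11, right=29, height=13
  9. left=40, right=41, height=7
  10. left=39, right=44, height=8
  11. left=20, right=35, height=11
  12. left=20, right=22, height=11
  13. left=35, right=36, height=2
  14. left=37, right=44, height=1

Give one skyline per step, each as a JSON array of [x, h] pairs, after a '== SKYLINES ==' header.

== SKYLINES ==
[[27,1],[40,0]]
[[27,6],[33,1],[40,0]]
[[27,6],[33,1],[40,11],[41,0]]
[[27,6],[33,1],[36,8],[40,11],[41,8],[44,0]]
[[25,11],[35,1],[36,8],[40,11],[41,8],[44,0]]
[[25,11],[26,12],[29,11],[35,1],[36,8],[40,11],[41,8],[44,0]]
[[22,1],[25,11],[26,12],[29,11],[35,1],[36,8],[40,11],[41,8],[44,0]]
[[11,13],[29,11],[35,1],[36,8],[40,11],[41,8],[44,0]]
[[11,13],[29,11],[35,1],[36,8],[40,11],[41,8],[44,0]]
[[11,13],[29,11],[35,1],[36,8],[40,11],[41,8],[44,0]]
[[11,13],[29,11],[35,1],[36,8],[40,11],[41,8],[44,0]]
[[11,13],[29,11],[35,1],[36,8],[40,11],[41,8],[44,0]]
[[11,13],[29,11],[35,2],[36,8],[40,11],[41,8],[44,0]]
[[11,13],[29,11],[35,2],[36,8],[40,11],[41,8],[44,0]]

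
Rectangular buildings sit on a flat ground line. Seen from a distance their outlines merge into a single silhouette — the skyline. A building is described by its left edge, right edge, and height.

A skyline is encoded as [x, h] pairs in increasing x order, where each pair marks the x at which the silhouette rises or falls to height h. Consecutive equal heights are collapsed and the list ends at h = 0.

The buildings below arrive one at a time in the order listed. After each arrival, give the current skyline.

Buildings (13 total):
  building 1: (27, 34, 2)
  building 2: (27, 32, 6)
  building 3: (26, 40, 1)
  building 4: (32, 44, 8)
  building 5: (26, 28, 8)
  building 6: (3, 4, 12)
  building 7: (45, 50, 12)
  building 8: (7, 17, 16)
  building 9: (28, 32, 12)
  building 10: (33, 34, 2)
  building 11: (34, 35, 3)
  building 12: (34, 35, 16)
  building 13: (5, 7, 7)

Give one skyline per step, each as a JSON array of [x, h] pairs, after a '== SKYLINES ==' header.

== SKYLINES ==
[[27,2],[34,0]]
[[27,6],[32,2],[34,0]]
[[26,1],[27,6],[32,2],[34,1],[40,0]]
[[26,1],[27,6],[32,8],[44,0]]
[[26,8],[28,6],[32,8],[44,0]]
[[3,12],[4,0],[26,8],[28,6],[32,8],[44,0]]
[[3,12],[4,0],[26,8],[28,6],[32,8],[44,0],[45,12],[50,0]]
[[3,12],[4,0],[7,16],[17,0],[26,8],[28,6],[32,8],[44,0],[45,12],[50,0]]
[[3,12],[4,0],[7,16],[17,0],[26,8],[28,12],[32,8],[44,0],[45,12],[50,0]]
[[3,12],[4,0],[7,16],[17,0],[26,8],[28,12],[32,8],[44,0],[45,12],[50,0]]
[[3,12],[4,0],[7,16],[17,0],[26,8],[28,12],[32,8],[44,0],[45,12],[50,0]]
[[3,12],[4,0],[7,16],[17,0],[26,8],[28,12],[32,8],[34,16],[35,8],[44,0],[45,12],[50,0]]
[[3,12],[4,0],[5,7],[7,16],[17,0],[26,8],[28,12],[32,8],[34,16],[35,8],[44,0],[45,12],[50,0]]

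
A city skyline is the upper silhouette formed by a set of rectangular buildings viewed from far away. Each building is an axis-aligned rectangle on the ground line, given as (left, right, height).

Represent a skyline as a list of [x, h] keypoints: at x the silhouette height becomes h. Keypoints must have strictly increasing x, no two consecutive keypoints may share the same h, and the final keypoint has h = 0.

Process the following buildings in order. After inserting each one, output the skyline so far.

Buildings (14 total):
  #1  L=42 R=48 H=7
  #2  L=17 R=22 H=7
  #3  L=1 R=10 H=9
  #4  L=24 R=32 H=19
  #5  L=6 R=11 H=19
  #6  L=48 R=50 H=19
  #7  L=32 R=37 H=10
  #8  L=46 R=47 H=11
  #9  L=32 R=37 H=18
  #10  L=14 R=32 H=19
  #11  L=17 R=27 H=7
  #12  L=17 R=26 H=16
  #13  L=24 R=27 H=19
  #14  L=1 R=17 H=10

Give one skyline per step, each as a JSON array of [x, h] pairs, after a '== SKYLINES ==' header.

== SKYLINES ==
[[42,7],[48,0]]
[[17,7],[22,0],[42,7],[48,0]]
[[1,9],[10,0],[17,7],[22,0],[42,7],[48,0]]
[[1,9],[10,0],[17,7],[22,0],[24,19],[32,0],[42,7],[48,0]]
[[1,9],[6,19],[11,0],[17,7],[22,0],[24,19],[32,0],[42,7],[48,0]]
[[1,9],[6,19],[11,0],[17,7],[22,0],[24,19],[32,0],[42,7],[48,19],[50,0]]
[[1,9],[6,19],[11,0],[17,7],[22,0],[24,19],[32,10],[37,0],[42,7],[48,19],[50,0]]
[[1,9],[6,19],[11,0],[17,7],[22,0],[24,19],[32,10],[37,0],[42,7],[46,11],[47,7],[48,19],[50,0]]
[[1,9],[6,19],[11,0],[17,7],[22,0],[24,19],[32,18],[37,0],[42,7],[46,11],[47,7],[48,19],[50,0]]
[[1,9],[6,19],[11,0],[14,19],[32,18],[37,0],[42,7],[46,11],[47,7],[48,19],[50,0]]
[[1,9],[6,19],[11,0],[14,19],[32,18],[37,0],[42,7],[46,11],[47,7],[48,19],[50,0]]
[[1,9],[6,19],[11,0],[14,19],[32,18],[37,0],[42,7],[46,11],[47,7],[48,19],[50,0]]
[[1,9],[6,19],[11,0],[14,19],[32,18],[37,0],[42,7],[46,11],[47,7],[48,19],[50,0]]
[[1,10],[6,19],[11,10],[14,19],[32,18],[37,0],[42,7],[46,11],[47,7],[48,19],[50,0]]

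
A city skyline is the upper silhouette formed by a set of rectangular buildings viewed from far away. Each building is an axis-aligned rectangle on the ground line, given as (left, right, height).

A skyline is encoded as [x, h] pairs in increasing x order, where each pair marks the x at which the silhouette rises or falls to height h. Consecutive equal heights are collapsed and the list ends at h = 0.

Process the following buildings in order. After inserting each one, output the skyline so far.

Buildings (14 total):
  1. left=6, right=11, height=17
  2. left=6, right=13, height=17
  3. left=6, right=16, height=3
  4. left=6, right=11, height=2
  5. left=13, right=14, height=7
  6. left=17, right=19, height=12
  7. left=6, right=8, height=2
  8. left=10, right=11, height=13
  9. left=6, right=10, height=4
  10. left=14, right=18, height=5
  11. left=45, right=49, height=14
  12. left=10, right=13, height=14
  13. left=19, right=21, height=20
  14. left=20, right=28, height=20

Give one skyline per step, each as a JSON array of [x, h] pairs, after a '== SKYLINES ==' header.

== SKYLINES ==
[[6,17],[11,0]]
[[6,17],[13,0]]
[[6,17],[13,3],[16,0]]
[[6,17],[13,3],[16,0]]
[[6,17],[13,7],[14,3],[16,0]]
[[6,17],[13,7],[14,3],[16,0],[17,12],[19,0]]
[[6,17],[13,7],[14,3],[16,0],[17,12],[19,0]]
[[6,17],[13,7],[14,3],[16,0],[17,12],[19,0]]
[[6,17],[13,7],[14,3],[16,0],[17,12],[19,0]]
[[6,17],[13,7],[14,5],[17,12],[19,0]]
[[6,17],[13,7],[14,5],[17,12],[19,0],[45,14],[49,0]]
[[6,17],[13,7],[14,5],[17,12],[19,0],[45,14],[49,0]]
[[6,17],[13,7],[14,5],[17,12],[19,20],[21,0],[45,14],[49,0]]
[[6,17],[13,7],[14,5],[17,12],[19,20],[28,0],[45,14],[49,0]]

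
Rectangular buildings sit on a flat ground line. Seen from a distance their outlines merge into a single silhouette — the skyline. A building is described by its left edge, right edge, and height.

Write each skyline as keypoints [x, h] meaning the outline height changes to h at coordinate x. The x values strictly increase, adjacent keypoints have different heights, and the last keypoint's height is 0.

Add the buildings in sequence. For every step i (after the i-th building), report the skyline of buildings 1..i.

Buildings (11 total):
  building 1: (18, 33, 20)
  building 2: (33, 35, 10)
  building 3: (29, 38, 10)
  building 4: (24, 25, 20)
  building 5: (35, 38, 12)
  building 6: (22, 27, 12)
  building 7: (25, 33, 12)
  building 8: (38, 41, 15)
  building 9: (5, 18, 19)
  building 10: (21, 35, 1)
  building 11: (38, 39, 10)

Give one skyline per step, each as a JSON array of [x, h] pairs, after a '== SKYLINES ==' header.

== SKYLINES ==
[[18,20],[33,0]]
[[18,20],[33,10],[35,0]]
[[18,20],[33,10],[38,0]]
[[18,20],[33,10],[38,0]]
[[18,20],[33,10],[35,12],[38,0]]
[[18,20],[33,10],[35,12],[38,0]]
[[18,20],[33,10],[35,12],[38,0]]
[[18,20],[33,10],[35,12],[38,15],[41,0]]
[[5,19],[18,20],[33,10],[35,12],[38,15],[41,0]]
[[5,19],[18,20],[33,10],[35,12],[38,15],[41,0]]
[[5,19],[18,20],[33,10],[35,12],[38,15],[41,0]]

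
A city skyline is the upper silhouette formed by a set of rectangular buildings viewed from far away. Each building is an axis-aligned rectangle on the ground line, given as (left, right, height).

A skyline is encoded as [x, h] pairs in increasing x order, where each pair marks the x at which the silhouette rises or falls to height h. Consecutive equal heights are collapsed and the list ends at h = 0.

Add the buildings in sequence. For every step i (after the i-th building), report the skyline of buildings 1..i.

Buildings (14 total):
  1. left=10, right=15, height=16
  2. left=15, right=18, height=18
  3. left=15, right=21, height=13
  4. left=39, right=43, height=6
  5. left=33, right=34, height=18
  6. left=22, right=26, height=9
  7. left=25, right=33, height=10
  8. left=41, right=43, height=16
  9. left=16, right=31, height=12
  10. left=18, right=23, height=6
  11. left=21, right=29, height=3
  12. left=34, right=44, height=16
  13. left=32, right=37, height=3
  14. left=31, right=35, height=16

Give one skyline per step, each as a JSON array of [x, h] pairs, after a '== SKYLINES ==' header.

== SKYLINES ==
[[10,16],[15,0]]
[[10,16],[15,18],[18,0]]
[[10,16],[15,18],[18,13],[21,0]]
[[10,16],[15,18],[18,13],[21,0],[39,6],[43,0]]
[[10,16],[15,18],[18,13],[21,0],[33,18],[34,0],[39,6],[43,0]]
[[10,16],[15,18],[18,13],[21,0],[22,9],[26,0],[33,18],[34,0],[39,6],[43,0]]
[[10,16],[15,18],[18,13],[21,0],[22,9],[25,10],[33,18],[34,0],[39,6],[43,0]]
[[10,16],[15,18],[18,13],[21,0],[22,9],[25,10],[33,18],[34,0],[39,6],[41,16],[43,0]]
[[10,16],[15,18],[18,13],[21,12],[31,10],[33,18],[34,0],[39,6],[41,16],[43,0]]
[[10,16],[15,18],[18,13],[21,12],[31,10],[33,18],[34,0],[39,6],[41,16],[43,0]]
[[10,16],[15,18],[18,13],[21,12],[31,10],[33,18],[34,0],[39,6],[41,16],[43,0]]
[[10,16],[15,18],[18,13],[21,12],[31,10],[33,18],[34,16],[44,0]]
[[10,16],[15,18],[18,13],[21,12],[31,10],[33,18],[34,16],[44,0]]
[[10,16],[15,18],[18,13],[21,12],[31,16],[33,18],[34,16],[44,0]]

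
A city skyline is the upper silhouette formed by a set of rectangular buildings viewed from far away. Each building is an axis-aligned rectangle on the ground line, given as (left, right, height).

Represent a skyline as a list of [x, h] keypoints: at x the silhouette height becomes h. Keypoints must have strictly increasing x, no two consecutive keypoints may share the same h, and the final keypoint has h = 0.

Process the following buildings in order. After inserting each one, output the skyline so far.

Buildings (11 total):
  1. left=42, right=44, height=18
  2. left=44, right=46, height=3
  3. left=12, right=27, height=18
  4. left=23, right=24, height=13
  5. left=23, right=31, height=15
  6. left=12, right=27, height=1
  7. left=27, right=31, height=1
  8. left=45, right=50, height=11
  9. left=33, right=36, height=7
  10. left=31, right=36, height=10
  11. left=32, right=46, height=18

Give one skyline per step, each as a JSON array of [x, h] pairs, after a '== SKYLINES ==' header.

== SKYLINES ==
[[42,18],[44,0]]
[[42,18],[44,3],[46,0]]
[[12,18],[27,0],[42,18],[44,3],[46,0]]
[[12,18],[27,0],[42,18],[44,3],[46,0]]
[[12,18],[27,15],[31,0],[42,18],[44,3],[46,0]]
[[12,18],[27,15],[31,0],[42,18],[44,3],[46,0]]
[[12,18],[27,15],[31,0],[42,18],[44,3],[46,0]]
[[12,18],[27,15],[31,0],[42,18],[44,3],[45,11],[50,0]]
[[12,18],[27,15],[31,0],[33,7],[36,0],[42,18],[44,3],[45,11],[50,0]]
[[12,18],[27,15],[31,10],[36,0],[42,18],[44,3],[45,11],[50,0]]
[[12,18],[27,15],[31,10],[32,18],[46,11],[50,0]]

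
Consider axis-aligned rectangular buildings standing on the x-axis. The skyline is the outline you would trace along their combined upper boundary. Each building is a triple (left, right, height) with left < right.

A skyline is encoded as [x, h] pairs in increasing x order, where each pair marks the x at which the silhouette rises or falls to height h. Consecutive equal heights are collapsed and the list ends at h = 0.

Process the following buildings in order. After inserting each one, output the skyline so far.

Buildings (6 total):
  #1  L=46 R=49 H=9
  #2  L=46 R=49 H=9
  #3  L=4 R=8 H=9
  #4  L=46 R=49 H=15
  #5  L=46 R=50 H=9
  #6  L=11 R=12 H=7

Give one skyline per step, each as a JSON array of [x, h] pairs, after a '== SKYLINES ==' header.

== SKYLINES ==
[[46,9],[49,0]]
[[46,9],[49,0]]
[[4,9],[8,0],[46,9],[49,0]]
[[4,9],[8,0],[46,15],[49,0]]
[[4,9],[8,0],[46,15],[49,9],[50,0]]
[[4,9],[8,0],[11,7],[12,0],[46,15],[49,9],[50,0]]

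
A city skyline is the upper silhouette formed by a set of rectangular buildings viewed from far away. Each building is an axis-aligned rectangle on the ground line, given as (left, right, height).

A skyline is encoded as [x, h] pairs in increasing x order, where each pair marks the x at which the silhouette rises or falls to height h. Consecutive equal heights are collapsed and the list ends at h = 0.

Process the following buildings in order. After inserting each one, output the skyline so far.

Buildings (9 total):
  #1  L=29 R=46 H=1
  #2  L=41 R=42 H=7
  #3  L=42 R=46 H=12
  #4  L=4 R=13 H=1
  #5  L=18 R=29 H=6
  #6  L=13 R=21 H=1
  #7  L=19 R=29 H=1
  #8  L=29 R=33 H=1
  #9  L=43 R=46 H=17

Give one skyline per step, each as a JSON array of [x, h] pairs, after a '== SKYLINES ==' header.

== SKYLINES ==
[[29,1],[46,0]]
[[29,1],[41,7],[42,1],[46,0]]
[[29,1],[41,7],[42,12],[46,0]]
[[4,1],[13,0],[29,1],[41,7],[42,12],[46,0]]
[[4,1],[13,0],[18,6],[29,1],[41,7],[42,12],[46,0]]
[[4,1],[18,6],[29,1],[41,7],[42,12],[46,0]]
[[4,1],[18,6],[29,1],[41,7],[42,12],[46,0]]
[[4,1],[18,6],[29,1],[41,7],[42,12],[46,0]]
[[4,1],[18,6],[29,1],[41,7],[42,12],[43,17],[46,0]]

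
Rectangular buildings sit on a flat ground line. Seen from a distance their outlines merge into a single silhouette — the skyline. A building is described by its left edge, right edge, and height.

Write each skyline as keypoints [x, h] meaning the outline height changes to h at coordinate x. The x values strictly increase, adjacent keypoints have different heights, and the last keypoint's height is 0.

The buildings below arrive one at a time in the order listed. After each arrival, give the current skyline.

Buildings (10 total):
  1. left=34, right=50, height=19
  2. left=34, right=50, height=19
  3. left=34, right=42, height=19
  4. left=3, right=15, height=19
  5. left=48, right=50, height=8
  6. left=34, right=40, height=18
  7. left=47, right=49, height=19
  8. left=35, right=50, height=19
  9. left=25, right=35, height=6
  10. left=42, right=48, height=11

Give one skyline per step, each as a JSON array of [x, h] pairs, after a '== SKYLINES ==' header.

== SKYLINES ==
[[34,19],[50,0]]
[[34,19],[50,0]]
[[34,19],[50,0]]
[[3,19],[15,0],[34,19],[50,0]]
[[3,19],[15,0],[34,19],[50,0]]
[[3,19],[15,0],[34,19],[50,0]]
[[3,19],[15,0],[34,19],[50,0]]
[[3,19],[15,0],[34,19],[50,0]]
[[3,19],[15,0],[25,6],[34,19],[50,0]]
[[3,19],[15,0],[25,6],[34,19],[50,0]]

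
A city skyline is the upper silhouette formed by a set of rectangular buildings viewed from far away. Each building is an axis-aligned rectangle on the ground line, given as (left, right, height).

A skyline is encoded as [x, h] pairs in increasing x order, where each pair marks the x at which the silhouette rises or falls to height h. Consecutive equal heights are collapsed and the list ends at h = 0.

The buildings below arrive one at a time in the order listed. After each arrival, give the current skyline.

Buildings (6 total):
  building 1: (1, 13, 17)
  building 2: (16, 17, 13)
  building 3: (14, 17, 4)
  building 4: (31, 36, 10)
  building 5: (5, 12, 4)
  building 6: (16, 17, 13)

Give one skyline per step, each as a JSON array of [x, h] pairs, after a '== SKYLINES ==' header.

== SKYLINES ==
[[1,17],[13,0]]
[[1,17],[13,0],[16,13],[17,0]]
[[1,17],[13,0],[14,4],[16,13],[17,0]]
[[1,17],[13,0],[14,4],[16,13],[17,0],[31,10],[36,0]]
[[1,17],[13,0],[14,4],[16,13],[17,0],[31,10],[36,0]]
[[1,17],[13,0],[14,4],[16,13],[17,0],[31,10],[36,0]]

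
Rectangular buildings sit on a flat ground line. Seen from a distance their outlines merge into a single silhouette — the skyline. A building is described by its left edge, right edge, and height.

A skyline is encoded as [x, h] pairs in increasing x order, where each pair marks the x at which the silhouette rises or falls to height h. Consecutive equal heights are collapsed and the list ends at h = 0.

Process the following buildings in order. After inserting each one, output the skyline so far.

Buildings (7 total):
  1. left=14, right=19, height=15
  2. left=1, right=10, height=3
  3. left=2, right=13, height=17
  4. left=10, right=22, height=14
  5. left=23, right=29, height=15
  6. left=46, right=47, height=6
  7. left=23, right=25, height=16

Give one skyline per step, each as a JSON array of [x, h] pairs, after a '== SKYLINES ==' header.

== SKYLINES ==
[[14,15],[19,0]]
[[1,3],[10,0],[14,15],[19,0]]
[[1,3],[2,17],[13,0],[14,15],[19,0]]
[[1,3],[2,17],[13,14],[14,15],[19,14],[22,0]]
[[1,3],[2,17],[13,14],[14,15],[19,14],[22,0],[23,15],[29,0]]
[[1,3],[2,17],[13,14],[14,15],[19,14],[22,0],[23,15],[29,0],[46,6],[47,0]]
[[1,3],[2,17],[13,14],[14,15],[19,14],[22,0],[23,16],[25,15],[29,0],[46,6],[47,0]]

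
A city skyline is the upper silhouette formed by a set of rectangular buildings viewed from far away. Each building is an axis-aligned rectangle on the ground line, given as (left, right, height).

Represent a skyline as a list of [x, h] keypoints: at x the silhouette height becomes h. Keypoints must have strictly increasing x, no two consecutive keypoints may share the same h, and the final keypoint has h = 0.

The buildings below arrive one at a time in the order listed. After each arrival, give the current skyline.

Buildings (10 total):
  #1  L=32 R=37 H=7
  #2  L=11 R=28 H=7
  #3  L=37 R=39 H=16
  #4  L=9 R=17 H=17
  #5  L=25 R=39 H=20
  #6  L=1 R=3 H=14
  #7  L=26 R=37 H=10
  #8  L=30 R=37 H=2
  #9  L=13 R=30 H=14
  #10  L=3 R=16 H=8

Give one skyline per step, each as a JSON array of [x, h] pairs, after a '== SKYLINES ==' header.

== SKYLINES ==
[[32,7],[37,0]]
[[11,7],[28,0],[32,7],[37,0]]
[[11,7],[28,0],[32,7],[37,16],[39,0]]
[[9,17],[17,7],[28,0],[32,7],[37,16],[39,0]]
[[9,17],[17,7],[25,20],[39,0]]
[[1,14],[3,0],[9,17],[17,7],[25,20],[39,0]]
[[1,14],[3,0],[9,17],[17,7],[25,20],[39,0]]
[[1,14],[3,0],[9,17],[17,7],[25,20],[39,0]]
[[1,14],[3,0],[9,17],[17,14],[25,20],[39,0]]
[[1,14],[3,8],[9,17],[17,14],[25,20],[39,0]]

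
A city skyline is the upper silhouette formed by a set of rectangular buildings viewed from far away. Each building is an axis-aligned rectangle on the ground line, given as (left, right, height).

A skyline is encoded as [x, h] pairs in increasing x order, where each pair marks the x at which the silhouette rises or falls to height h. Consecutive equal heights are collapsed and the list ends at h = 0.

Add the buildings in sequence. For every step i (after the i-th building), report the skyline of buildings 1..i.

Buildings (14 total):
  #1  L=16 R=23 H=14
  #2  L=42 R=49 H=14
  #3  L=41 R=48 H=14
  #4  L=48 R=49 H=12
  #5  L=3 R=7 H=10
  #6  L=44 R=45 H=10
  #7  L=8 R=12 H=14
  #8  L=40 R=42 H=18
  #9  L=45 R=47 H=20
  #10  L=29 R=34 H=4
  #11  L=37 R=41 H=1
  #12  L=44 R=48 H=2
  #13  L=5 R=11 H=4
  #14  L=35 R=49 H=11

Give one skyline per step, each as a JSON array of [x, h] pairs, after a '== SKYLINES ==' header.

== SKYLINES ==
[[16,14],[23,0]]
[[16,14],[23,0],[42,14],[49,0]]
[[16,14],[23,0],[41,14],[49,0]]
[[16,14],[23,0],[41,14],[49,0]]
[[3,10],[7,0],[16,14],[23,0],[41,14],[49,0]]
[[3,10],[7,0],[16,14],[23,0],[41,14],[49,0]]
[[3,10],[7,0],[8,14],[12,0],[16,14],[23,0],[41,14],[49,0]]
[[3,10],[7,0],[8,14],[12,0],[16,14],[23,0],[40,18],[42,14],[49,0]]
[[3,10],[7,0],[8,14],[12,0],[16,14],[23,0],[40,18],[42,14],[45,20],[47,14],[49,0]]
[[3,10],[7,0],[8,14],[12,0],[16,14],[23,0],[29,4],[34,0],[40,18],[42,14],[45,20],[47,14],[49,0]]
[[3,10],[7,0],[8,14],[12,0],[16,14],[23,0],[29,4],[34,0],[37,1],[40,18],[42,14],[45,20],[47,14],[49,0]]
[[3,10],[7,0],[8,14],[12,0],[16,14],[23,0],[29,4],[34,0],[37,1],[40,18],[42,14],[45,20],[47,14],[49,0]]
[[3,10],[7,4],[8,14],[12,0],[16,14],[23,0],[29,4],[34,0],[37,1],[40,18],[42,14],[45,20],[47,14],[49,0]]
[[3,10],[7,4],[8,14],[12,0],[16,14],[23,0],[29,4],[34,0],[35,11],[40,18],[42,14],[45,20],[47,14],[49,0]]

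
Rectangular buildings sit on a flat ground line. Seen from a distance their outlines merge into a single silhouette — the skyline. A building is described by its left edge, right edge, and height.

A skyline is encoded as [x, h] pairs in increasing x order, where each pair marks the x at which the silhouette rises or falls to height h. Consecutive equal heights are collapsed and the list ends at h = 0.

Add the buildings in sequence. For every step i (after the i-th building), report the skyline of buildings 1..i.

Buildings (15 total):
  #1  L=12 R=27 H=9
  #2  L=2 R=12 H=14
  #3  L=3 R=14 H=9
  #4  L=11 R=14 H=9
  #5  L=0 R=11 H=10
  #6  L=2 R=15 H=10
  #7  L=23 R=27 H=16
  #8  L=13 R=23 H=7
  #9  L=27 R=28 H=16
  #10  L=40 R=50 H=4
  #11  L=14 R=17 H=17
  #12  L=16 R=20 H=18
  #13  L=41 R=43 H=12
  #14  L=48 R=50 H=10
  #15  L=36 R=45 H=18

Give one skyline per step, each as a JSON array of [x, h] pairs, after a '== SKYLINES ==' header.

== SKYLINES ==
[[12,9],[27,0]]
[[2,14],[12,9],[27,0]]
[[2,14],[12,9],[27,0]]
[[2,14],[12,9],[27,0]]
[[0,10],[2,14],[12,9],[27,0]]
[[0,10],[2,14],[12,10],[15,9],[27,0]]
[[0,10],[2,14],[12,10],[15,9],[23,16],[27,0]]
[[0,10],[2,14],[12,10],[15,9],[23,16],[27,0]]
[[0,10],[2,14],[12,10],[15,9],[23,16],[28,0]]
[[0,10],[2,14],[12,10],[15,9],[23,16],[28,0],[40,4],[50,0]]
[[0,10],[2,14],[12,10],[14,17],[17,9],[23,16],[28,0],[40,4],[50,0]]
[[0,10],[2,14],[12,10],[14,17],[16,18],[20,9],[23,16],[28,0],[40,4],[50,0]]
[[0,10],[2,14],[12,10],[14,17],[16,18],[20,9],[23,16],[28,0],[40,4],[41,12],[43,4],[50,0]]
[[0,10],[2,14],[12,10],[14,17],[16,18],[20,9],[23,16],[28,0],[40,4],[41,12],[43,4],[48,10],[50,0]]
[[0,10],[2,14],[12,10],[14,17],[16,18],[20,9],[23,16],[28,0],[36,18],[45,4],[48,10],[50,0]]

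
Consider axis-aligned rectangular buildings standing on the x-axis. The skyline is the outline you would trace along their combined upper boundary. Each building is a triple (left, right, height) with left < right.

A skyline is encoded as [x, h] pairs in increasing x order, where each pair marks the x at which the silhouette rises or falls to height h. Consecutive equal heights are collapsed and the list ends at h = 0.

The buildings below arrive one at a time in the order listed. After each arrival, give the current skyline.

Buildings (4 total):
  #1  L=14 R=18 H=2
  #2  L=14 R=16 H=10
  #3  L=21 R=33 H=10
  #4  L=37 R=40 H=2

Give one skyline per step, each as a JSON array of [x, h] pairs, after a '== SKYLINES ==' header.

== SKYLINES ==
[[14,2],[18,0]]
[[14,10],[16,2],[18,0]]
[[14,10],[16,2],[18,0],[21,10],[33,0]]
[[14,10],[16,2],[18,0],[21,10],[33,0],[37,2],[40,0]]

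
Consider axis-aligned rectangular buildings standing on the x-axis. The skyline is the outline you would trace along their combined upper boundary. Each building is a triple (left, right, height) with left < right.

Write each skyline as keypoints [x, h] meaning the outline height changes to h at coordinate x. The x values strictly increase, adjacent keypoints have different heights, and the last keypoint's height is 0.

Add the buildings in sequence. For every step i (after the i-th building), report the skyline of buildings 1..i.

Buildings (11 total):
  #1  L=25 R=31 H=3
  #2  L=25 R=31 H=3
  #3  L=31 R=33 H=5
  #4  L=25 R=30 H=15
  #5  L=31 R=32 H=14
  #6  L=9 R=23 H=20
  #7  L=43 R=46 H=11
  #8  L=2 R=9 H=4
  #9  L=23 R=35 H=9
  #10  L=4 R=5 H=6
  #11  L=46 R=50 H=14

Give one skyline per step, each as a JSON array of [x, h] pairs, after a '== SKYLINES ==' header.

== SKYLINES ==
[[25,3],[31,0]]
[[25,3],[31,0]]
[[25,3],[31,5],[33,0]]
[[25,15],[30,3],[31,5],[33,0]]
[[25,15],[30,3],[31,14],[32,5],[33,0]]
[[9,20],[23,0],[25,15],[30,3],[31,14],[32,5],[33,0]]
[[9,20],[23,0],[25,15],[30,3],[31,14],[32,5],[33,0],[43,11],[46,0]]
[[2,4],[9,20],[23,0],[25,15],[30,3],[31,14],[32,5],[33,0],[43,11],[46,0]]
[[2,4],[9,20],[23,9],[25,15],[30,9],[31,14],[32,9],[35,0],[43,11],[46,0]]
[[2,4],[4,6],[5,4],[9,20],[23,9],[25,15],[30,9],[31,14],[32,9],[35,0],[43,11],[46,0]]
[[2,4],[4,6],[5,4],[9,20],[23,9],[25,15],[30,9],[31,14],[32,9],[35,0],[43,11],[46,14],[50,0]]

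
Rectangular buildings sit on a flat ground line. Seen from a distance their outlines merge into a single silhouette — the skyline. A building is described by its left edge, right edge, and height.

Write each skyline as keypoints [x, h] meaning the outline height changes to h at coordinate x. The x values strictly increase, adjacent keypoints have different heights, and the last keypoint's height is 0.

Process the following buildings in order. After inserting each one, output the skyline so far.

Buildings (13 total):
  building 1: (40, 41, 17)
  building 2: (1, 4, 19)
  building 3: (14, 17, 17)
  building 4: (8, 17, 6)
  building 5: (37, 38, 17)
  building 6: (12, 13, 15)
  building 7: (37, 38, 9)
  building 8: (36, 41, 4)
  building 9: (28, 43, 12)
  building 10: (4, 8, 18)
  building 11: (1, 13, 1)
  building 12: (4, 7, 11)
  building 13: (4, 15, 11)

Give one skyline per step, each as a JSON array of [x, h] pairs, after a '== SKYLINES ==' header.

== SKYLINES ==
[[40,17],[41,0]]
[[1,19],[4,0],[40,17],[41,0]]
[[1,19],[4,0],[14,17],[17,0],[40,17],[41,0]]
[[1,19],[4,0],[8,6],[14,17],[17,0],[40,17],[41,0]]
[[1,19],[4,0],[8,6],[14,17],[17,0],[37,17],[38,0],[40,17],[41,0]]
[[1,19],[4,0],[8,6],[12,15],[13,6],[14,17],[17,0],[37,17],[38,0],[40,17],[41,0]]
[[1,19],[4,0],[8,6],[12,15],[13,6],[14,17],[17,0],[37,17],[38,0],[40,17],[41,0]]
[[1,19],[4,0],[8,6],[12,15],[13,6],[14,17],[17,0],[36,4],[37,17],[38,4],[40,17],[41,0]]
[[1,19],[4,0],[8,6],[12,15],[13,6],[14,17],[17,0],[28,12],[37,17],[38,12],[40,17],[41,12],[43,0]]
[[1,19],[4,18],[8,6],[12,15],[13,6],[14,17],[17,0],[28,12],[37,17],[38,12],[40,17],[41,12],[43,0]]
[[1,19],[4,18],[8,6],[12,15],[13,6],[14,17],[17,0],[28,12],[37,17],[38,12],[40,17],[41,12],[43,0]]
[[1,19],[4,18],[8,6],[12,15],[13,6],[14,17],[17,0],[28,12],[37,17],[38,12],[40,17],[41,12],[43,0]]
[[1,19],[4,18],[8,11],[12,15],[13,11],[14,17],[17,0],[28,12],[37,17],[38,12],[40,17],[41,12],[43,0]]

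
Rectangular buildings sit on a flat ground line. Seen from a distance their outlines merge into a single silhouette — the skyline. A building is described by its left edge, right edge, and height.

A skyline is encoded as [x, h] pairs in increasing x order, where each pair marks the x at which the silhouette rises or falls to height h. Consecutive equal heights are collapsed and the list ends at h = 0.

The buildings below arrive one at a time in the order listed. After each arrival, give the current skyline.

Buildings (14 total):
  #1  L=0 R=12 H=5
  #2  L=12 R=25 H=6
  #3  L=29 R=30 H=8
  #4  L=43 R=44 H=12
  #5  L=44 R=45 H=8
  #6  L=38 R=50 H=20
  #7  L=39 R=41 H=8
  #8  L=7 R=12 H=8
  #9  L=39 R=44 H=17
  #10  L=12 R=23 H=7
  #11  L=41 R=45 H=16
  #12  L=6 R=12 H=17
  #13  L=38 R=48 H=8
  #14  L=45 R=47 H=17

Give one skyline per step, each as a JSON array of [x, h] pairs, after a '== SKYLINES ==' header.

== SKYLINES ==
[[0,5],[12,0]]
[[0,5],[12,6],[25,0]]
[[0,5],[12,6],[25,0],[29,8],[30,0]]
[[0,5],[12,6],[25,0],[29,8],[30,0],[43,12],[44,0]]
[[0,5],[12,6],[25,0],[29,8],[30,0],[43,12],[44,8],[45,0]]
[[0,5],[12,6],[25,0],[29,8],[30,0],[38,20],[50,0]]
[[0,5],[12,6],[25,0],[29,8],[30,0],[38,20],[50,0]]
[[0,5],[7,8],[12,6],[25,0],[29,8],[30,0],[38,20],[50,0]]
[[0,5],[7,8],[12,6],[25,0],[29,8],[30,0],[38,20],[50,0]]
[[0,5],[7,8],[12,7],[23,6],[25,0],[29,8],[30,0],[38,20],[50,0]]
[[0,5],[7,8],[12,7],[23,6],[25,0],[29,8],[30,0],[38,20],[50,0]]
[[0,5],[6,17],[12,7],[23,6],[25,0],[29,8],[30,0],[38,20],[50,0]]
[[0,5],[6,17],[12,7],[23,6],[25,0],[29,8],[30,0],[38,20],[50,0]]
[[0,5],[6,17],[12,7],[23,6],[25,0],[29,8],[30,0],[38,20],[50,0]]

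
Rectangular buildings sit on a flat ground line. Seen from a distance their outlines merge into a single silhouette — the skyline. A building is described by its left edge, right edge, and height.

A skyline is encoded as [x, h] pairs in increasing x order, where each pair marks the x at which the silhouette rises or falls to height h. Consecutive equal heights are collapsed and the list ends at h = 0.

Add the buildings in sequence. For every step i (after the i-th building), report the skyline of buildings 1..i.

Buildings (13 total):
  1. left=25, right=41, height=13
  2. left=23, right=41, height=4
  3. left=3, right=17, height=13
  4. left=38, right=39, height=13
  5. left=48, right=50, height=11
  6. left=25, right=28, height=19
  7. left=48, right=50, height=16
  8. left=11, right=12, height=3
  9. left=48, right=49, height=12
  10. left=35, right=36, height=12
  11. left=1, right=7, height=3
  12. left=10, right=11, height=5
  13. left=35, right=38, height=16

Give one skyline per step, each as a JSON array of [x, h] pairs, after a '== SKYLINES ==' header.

== SKYLINES ==
[[25,13],[41,0]]
[[23,4],[25,13],[41,0]]
[[3,13],[17,0],[23,4],[25,13],[41,0]]
[[3,13],[17,0],[23,4],[25,13],[41,0]]
[[3,13],[17,0],[23,4],[25,13],[41,0],[48,11],[50,0]]
[[3,13],[17,0],[23,4],[25,19],[28,13],[41,0],[48,11],[50,0]]
[[3,13],[17,0],[23,4],[25,19],[28,13],[41,0],[48,16],[50,0]]
[[3,13],[17,0],[23,4],[25,19],[28,13],[41,0],[48,16],[50,0]]
[[3,13],[17,0],[23,4],[25,19],[28,13],[41,0],[48,16],[50,0]]
[[3,13],[17,0],[23,4],[25,19],[28,13],[41,0],[48,16],[50,0]]
[[1,3],[3,13],[17,0],[23,4],[25,19],[28,13],[41,0],[48,16],[50,0]]
[[1,3],[3,13],[17,0],[23,4],[25,19],[28,13],[41,0],[48,16],[50,0]]
[[1,3],[3,13],[17,0],[23,4],[25,19],[28,13],[35,16],[38,13],[41,0],[48,16],[50,0]]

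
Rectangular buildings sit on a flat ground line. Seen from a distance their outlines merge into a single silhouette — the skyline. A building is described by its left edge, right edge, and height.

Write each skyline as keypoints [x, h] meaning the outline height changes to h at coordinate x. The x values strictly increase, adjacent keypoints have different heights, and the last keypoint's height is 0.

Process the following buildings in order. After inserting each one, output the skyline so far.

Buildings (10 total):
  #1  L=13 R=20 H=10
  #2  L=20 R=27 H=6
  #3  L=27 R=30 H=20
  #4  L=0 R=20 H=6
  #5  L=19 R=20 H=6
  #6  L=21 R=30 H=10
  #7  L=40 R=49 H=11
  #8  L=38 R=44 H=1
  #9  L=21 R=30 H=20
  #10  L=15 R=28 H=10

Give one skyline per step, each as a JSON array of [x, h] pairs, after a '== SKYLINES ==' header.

== SKYLINES ==
[[13,10],[20,0]]
[[13,10],[20,6],[27,0]]
[[13,10],[20,6],[27,20],[30,0]]
[[0,6],[13,10],[20,6],[27,20],[30,0]]
[[0,6],[13,10],[20,6],[27,20],[30,0]]
[[0,6],[13,10],[20,6],[21,10],[27,20],[30,0]]
[[0,6],[13,10],[20,6],[21,10],[27,20],[30,0],[40,11],[49,0]]
[[0,6],[13,10],[20,6],[21,10],[27,20],[30,0],[38,1],[40,11],[49,0]]
[[0,6],[13,10],[20,6],[21,20],[30,0],[38,1],[40,11],[49,0]]
[[0,6],[13,10],[21,20],[30,0],[38,1],[40,11],[49,0]]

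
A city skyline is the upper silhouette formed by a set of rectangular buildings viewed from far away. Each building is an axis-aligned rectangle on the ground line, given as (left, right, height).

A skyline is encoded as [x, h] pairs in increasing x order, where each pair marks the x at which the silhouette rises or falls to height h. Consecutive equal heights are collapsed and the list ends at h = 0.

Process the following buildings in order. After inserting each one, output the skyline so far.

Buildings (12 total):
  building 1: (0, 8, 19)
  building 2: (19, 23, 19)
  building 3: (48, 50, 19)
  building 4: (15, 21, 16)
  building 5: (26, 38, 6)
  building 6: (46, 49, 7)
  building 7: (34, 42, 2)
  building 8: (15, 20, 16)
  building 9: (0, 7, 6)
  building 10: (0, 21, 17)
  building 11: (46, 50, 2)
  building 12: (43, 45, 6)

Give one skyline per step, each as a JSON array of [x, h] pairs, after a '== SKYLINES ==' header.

== SKYLINES ==
[[0,19],[8,0]]
[[0,19],[8,0],[19,19],[23,0]]
[[0,19],[8,0],[19,19],[23,0],[48,19],[50,0]]
[[0,19],[8,0],[15,16],[19,19],[23,0],[48,19],[50,0]]
[[0,19],[8,0],[15,16],[19,19],[23,0],[26,6],[38,0],[48,19],[50,0]]
[[0,19],[8,0],[15,16],[19,19],[23,0],[26,6],[38,0],[46,7],[48,19],[50,0]]
[[0,19],[8,0],[15,16],[19,19],[23,0],[26,6],[38,2],[42,0],[46,7],[48,19],[50,0]]
[[0,19],[8,0],[15,16],[19,19],[23,0],[26,6],[38,2],[42,0],[46,7],[48,19],[50,0]]
[[0,19],[8,0],[15,16],[19,19],[23,0],[26,6],[38,2],[42,0],[46,7],[48,19],[50,0]]
[[0,19],[8,17],[19,19],[23,0],[26,6],[38,2],[42,0],[46,7],[48,19],[50,0]]
[[0,19],[8,17],[19,19],[23,0],[26,6],[38,2],[42,0],[46,7],[48,19],[50,0]]
[[0,19],[8,17],[19,19],[23,0],[26,6],[38,2],[42,0],[43,6],[45,0],[46,7],[48,19],[50,0]]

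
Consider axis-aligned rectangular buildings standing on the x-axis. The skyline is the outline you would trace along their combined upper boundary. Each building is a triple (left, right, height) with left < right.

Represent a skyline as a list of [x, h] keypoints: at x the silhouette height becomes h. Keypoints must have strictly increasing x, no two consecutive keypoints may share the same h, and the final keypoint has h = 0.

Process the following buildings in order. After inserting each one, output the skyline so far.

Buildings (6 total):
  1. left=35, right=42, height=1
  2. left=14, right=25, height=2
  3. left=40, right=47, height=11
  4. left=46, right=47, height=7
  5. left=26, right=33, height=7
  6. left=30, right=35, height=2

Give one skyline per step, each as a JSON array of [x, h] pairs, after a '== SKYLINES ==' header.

== SKYLINES ==
[[35,1],[42,0]]
[[14,2],[25,0],[35,1],[42,0]]
[[14,2],[25,0],[35,1],[40,11],[47,0]]
[[14,2],[25,0],[35,1],[40,11],[47,0]]
[[14,2],[25,0],[26,7],[33,0],[35,1],[40,11],[47,0]]
[[14,2],[25,0],[26,7],[33,2],[35,1],[40,11],[47,0]]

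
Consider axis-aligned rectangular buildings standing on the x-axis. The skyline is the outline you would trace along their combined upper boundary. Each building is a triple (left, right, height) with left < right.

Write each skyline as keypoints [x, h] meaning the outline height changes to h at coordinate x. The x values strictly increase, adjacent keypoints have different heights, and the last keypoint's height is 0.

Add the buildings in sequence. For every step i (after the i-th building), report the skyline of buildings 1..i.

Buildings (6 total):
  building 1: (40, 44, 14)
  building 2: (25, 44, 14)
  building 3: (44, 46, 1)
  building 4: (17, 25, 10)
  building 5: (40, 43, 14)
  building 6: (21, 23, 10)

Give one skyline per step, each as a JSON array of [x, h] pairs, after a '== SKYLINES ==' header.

== SKYLINES ==
[[40,14],[44,0]]
[[25,14],[44,0]]
[[25,14],[44,1],[46,0]]
[[17,10],[25,14],[44,1],[46,0]]
[[17,10],[25,14],[44,1],[46,0]]
[[17,10],[25,14],[44,1],[46,0]]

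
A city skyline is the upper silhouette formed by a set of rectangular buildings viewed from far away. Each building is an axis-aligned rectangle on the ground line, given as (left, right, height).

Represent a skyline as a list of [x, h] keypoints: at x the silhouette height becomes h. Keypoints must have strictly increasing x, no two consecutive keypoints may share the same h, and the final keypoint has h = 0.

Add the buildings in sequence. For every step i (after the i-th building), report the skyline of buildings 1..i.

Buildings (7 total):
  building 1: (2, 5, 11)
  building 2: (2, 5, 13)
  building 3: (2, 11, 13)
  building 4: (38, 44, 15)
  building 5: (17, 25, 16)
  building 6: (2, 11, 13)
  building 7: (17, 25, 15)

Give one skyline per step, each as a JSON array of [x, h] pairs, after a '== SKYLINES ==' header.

== SKYLINES ==
[[2,11],[5,0]]
[[2,13],[5,0]]
[[2,13],[11,0]]
[[2,13],[11,0],[38,15],[44,0]]
[[2,13],[11,0],[17,16],[25,0],[38,15],[44,0]]
[[2,13],[11,0],[17,16],[25,0],[38,15],[44,0]]
[[2,13],[11,0],[17,16],[25,0],[38,15],[44,0]]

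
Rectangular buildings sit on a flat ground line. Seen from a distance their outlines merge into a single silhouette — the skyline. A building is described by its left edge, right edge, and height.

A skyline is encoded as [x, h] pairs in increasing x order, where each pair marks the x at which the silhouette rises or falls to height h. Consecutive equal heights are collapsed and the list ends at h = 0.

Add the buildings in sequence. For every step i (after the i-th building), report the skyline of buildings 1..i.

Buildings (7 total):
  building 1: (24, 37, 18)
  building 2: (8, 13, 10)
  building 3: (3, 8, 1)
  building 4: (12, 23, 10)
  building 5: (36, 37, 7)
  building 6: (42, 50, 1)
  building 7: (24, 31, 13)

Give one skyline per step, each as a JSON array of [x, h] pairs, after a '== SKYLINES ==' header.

== SKYLINES ==
[[24,18],[37,0]]
[[8,10],[13,0],[24,18],[37,0]]
[[3,1],[8,10],[13,0],[24,18],[37,0]]
[[3,1],[8,10],[23,0],[24,18],[37,0]]
[[3,1],[8,10],[23,0],[24,18],[37,0]]
[[3,1],[8,10],[23,0],[24,18],[37,0],[42,1],[50,0]]
[[3,1],[8,10],[23,0],[24,18],[37,0],[42,1],[50,0]]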